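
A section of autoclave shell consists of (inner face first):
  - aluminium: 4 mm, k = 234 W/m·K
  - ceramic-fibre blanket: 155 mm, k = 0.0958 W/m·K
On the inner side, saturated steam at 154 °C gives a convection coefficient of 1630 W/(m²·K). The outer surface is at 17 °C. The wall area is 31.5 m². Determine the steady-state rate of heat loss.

Thermal resistances in series:
R_inner film = 1/(h_i·A) = 1/(1630×31.5) = 1.948×10^-5 K/W
R_aluminium = L/(kA) = 0.004/(234×31.5) = 5.427×10^-7 K/W
R_ceramic-fibre blanket = L/(kA) = 0.155/(0.0958×31.5) = 0.05136 K/W
R_total = 0.05138 K/W
Q = ΔT / R_total = 137 / 0.05138

Q ≈ 2670 W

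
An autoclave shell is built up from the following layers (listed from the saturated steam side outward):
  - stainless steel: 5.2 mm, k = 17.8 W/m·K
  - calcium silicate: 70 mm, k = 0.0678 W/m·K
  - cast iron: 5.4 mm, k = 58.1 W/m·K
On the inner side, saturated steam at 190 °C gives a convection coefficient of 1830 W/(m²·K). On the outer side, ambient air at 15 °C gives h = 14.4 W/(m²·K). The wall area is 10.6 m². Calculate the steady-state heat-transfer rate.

Treating each layer as a thermal resistance in series:
R_inner film = 1/(h_i·A) = 1/(1830×10.6) = 5.155×10^-5 K/W
R_stainless steel = L/(kA) = 0.0052/(17.8×10.6) = 2.756×10^-5 K/W
R_calcium silicate = L/(kA) = 0.07/(0.0678×10.6) = 0.0974 K/W
R_cast iron = L/(kA) = 0.0054/(58.1×10.6) = 8.768×10^-6 K/W
R_outer film = 1/(h_o·A) = 1/(14.4×10.6) = 0.006551 K/W
R_total = 0.104 K/W
Q = ΔT / R_total = 175 / 0.104

Q ≈ 1680 W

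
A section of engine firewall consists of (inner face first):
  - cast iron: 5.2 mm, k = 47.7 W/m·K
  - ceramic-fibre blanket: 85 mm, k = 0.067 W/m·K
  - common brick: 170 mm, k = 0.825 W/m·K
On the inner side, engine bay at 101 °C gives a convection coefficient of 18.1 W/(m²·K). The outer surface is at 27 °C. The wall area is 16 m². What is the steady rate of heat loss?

Q ≈ 774 W

Treating each layer as a thermal resistance in series:
R_inner film = 1/(h_i·A) = 1/(18.1×16) = 0.003453 K/W
R_cast iron = L/(kA) = 0.0052/(47.7×16) = 6.813×10^-6 K/W
R_ceramic-fibre blanket = L/(kA) = 0.085/(0.067×16) = 0.07929 K/W
R_common brick = L/(kA) = 0.17/(0.825×16) = 0.01288 K/W
R_total = 0.09563 K/W
Q = ΔT / R_total = 74 / 0.09563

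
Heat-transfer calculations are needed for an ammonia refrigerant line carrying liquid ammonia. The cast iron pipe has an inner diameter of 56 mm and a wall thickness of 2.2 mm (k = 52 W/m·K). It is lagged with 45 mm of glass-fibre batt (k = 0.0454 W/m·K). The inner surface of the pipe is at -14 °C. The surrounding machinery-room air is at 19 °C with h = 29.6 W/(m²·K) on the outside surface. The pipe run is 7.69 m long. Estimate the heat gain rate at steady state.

Per-layer cylindrical resistances, series-summed:
R_cast iron pipe wall = ln(30.2/28)/(2π×52×7.69) = 3.01×10^-5 K/W
R_glass-fibre batt = ln(75.2/30.2)/(2π×0.0454×7.69) = 0.4159 K/W
R_outer film = 1/(h_o·2πr_oL) = 1/(29.6×2π×0.0752×7.69) = 0.009298 K/W
R_total = 0.4252 K/W
Q = ΔT/R_total = 33/0.4252

Q ≈ 77.6 W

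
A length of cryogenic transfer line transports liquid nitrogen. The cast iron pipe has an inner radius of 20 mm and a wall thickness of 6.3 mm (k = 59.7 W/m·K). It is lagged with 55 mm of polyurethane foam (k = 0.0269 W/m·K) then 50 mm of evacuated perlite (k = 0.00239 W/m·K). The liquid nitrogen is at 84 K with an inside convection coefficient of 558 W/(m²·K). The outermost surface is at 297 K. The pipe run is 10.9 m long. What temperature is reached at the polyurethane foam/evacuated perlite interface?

T ≈ 121 K

Cylindrical conduction, so R = ln(r₂/r₁)/(2πkL) per layer, in series:
R_inner film = 1/(h_i·2πr₁L) = 1/(558×2π×0.02×10.9) = 0.001308 K/W
R_cast iron pipe wall = ln(26.3/20)/(2π×59.7×10.9) = 6.697×10^-5 K/W
R_polyurethane foam = ln(81.3/26.3)/(2π×0.0269×10.9) = 0.6126 K/W
R_evacuated perlite = ln(131.3/81.3)/(2π×0.00239×10.9) = 2.928 K/W
R_total = 3.542 K/W
Q = ΔT/R_total = 213/3.542
Q = 60.1 W
T_interface = T_inner + Q·ΣR(inner→interface) = 84 + 60.1×0.614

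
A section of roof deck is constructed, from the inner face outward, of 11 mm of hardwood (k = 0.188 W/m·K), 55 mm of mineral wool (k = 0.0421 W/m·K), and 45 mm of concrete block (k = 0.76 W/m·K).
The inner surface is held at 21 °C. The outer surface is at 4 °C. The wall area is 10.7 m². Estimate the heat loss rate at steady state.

Thermal resistances in series:
R_hardwood = L/(kA) = 0.011/(0.188×10.7) = 0.005468 K/W
R_mineral wool = L/(kA) = 0.055/(0.0421×10.7) = 0.1221 K/W
R_concrete block = L/(kA) = 0.045/(0.76×10.7) = 0.005534 K/W
R_total = 0.1331 K/W
Q = ΔT / R_total = 17 / 0.1331

Q ≈ 128 W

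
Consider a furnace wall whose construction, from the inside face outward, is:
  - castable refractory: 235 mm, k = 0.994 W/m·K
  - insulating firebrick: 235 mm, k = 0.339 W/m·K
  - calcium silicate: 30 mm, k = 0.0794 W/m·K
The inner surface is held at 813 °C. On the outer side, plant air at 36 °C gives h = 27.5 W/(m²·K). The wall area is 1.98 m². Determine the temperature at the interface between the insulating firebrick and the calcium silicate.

T ≈ 275 °C

Using the resistance-network approach (series):
R_castable refractory = L/(kA) = 0.235/(0.994×1.98) = 0.1194 K/W
R_insulating firebrick = L/(kA) = 0.235/(0.339×1.98) = 0.3501 K/W
R_calcium silicate = L/(kA) = 0.03/(0.0794×1.98) = 0.1908 K/W
R_outer film = 1/(h_o·A) = 1/(27.5×1.98) = 0.01837 K/W
R_total = 0.6787 K/W;  Q = ΔT/R_total = 777/0.6787 = 1145 W
T_interface = T_inner − Q·ΣR(inner→interface) = 813 − 1140×0.4695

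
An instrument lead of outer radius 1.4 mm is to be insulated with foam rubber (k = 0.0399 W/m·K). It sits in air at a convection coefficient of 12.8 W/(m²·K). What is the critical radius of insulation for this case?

r_cr ≈ 3.12 mm

For a cylinder r_cr = k/h = 0.0399/12.8
r_cr = 3.12 mm; since the bare radius (1.4 mm) is below r_cr, adding a thin layer of insulation will *increase* heat loss.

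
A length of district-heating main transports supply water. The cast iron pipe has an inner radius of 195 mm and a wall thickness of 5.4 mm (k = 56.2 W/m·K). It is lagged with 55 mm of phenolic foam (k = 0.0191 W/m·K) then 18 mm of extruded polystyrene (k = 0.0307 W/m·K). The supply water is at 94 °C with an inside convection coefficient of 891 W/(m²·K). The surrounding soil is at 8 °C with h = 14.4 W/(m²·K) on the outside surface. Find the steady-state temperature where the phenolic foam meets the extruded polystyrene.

T ≈ 22 °C

Radial resistances (cylindrical: R_cond = ln(r_o/r_i)/(2πkL), R_conv = 1/(h·2πrL)):
R_inner film = 1/(h_i·2πr₁L) = 1/(891×2π×0.195×1) = 9.16×10^-4 K/W
R_cast iron pipe wall = ln(200.4/195)/(2π×56.2×1) = 7.736×10^-5 K/W
R_phenolic foam = ln(255.4/200.4)/(2π×0.0191×1) = 2.021 K/W
R_extruded polystyrene = ln(273.4/255.4)/(2π×0.0307×1) = 0.3531 K/W
R_outer film = 1/(h_o·2πr_oL) = 1/(14.4×2π×0.2734×1) = 0.04043 K/W
R_total = 2.415 K/W
Q = ΔT/R_total = 86/2.415
Q = 35.6 W/m
T_interface = T_inner − Q·ΣR(inner→interface) = 94 − 35.6×2.022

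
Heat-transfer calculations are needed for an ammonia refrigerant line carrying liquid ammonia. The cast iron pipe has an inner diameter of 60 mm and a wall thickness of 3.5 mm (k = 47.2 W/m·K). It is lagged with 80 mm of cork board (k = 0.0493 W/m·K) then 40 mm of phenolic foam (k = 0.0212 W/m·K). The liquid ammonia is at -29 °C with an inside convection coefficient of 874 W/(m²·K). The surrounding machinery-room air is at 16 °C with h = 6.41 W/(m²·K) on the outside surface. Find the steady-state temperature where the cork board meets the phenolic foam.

For a radial system each layer contributes R = ln(r_out/r_in)/(2πkL); films add R = 1/(hA).
R_inner film = 1/(h_i·2πr₁L) = 1/(874×2π×0.03×1) = 0.00607 K/W
R_cast iron pipe wall = ln(33.5/30)/(2π×47.2×1) = 3.721×10^-4 K/W
R_cork board = ln(113.5/33.5)/(2π×0.0493×1) = 3.939 K/W
R_phenolic foam = ln(153.5/113.5)/(2π×0.0212×1) = 2.266 K/W
R_outer film = 1/(h_o·2πr_oL) = 1/(6.41×2π×0.1535×1) = 0.1618 K/W
R_total = 6.374 K/W
Q = ΔT/R_total = 45/6.374
Q = 7.06 W/m
T_interface = T_inner + Q·ΣR(inner→interface) = -29 + 7.06×3.946

T ≈ -1.14 °C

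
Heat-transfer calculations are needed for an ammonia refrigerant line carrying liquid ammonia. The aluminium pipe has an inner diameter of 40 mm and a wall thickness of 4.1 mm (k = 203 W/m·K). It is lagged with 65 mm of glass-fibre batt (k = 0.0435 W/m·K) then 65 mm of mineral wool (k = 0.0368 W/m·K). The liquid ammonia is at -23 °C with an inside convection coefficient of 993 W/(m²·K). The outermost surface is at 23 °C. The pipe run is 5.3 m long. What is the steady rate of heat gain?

Q ≈ 34 W

Treating each annulus and film as a series resistance:
R_inner film = 1/(h_i·2πr₁L) = 1/(993×2π×0.02×5.3) = 0.001512 K/W
R_aluminium pipe wall = ln(24.1/20)/(2π×203×5.3) = 2.759×10^-5 K/W
R_glass-fibre batt = ln(89.1/24.1)/(2π×0.0435×5.3) = 0.9026 K/W
R_mineral wool = ln(154.1/89.1)/(2π×0.0368×5.3) = 0.447 K/W
R_total = 1.351 K/W
Q = ΔT/R_total = 46/1.351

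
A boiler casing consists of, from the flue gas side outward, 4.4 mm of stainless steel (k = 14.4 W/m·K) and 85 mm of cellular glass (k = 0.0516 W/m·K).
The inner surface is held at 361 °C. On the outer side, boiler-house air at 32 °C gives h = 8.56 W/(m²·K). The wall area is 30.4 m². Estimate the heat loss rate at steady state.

Q ≈ 5670 W

Treating each layer as a thermal resistance in series:
R_stainless steel = L/(kA) = 0.0044/(14.4×30.4) = 1.005×10^-5 K/W
R_cellular glass = L/(kA) = 0.085/(0.0516×30.4) = 0.05419 K/W
R_outer film = 1/(h_o·A) = 1/(8.56×30.4) = 0.003843 K/W
R_total = 0.05804 K/W
Q = ΔT / R_total = 329 / 0.05804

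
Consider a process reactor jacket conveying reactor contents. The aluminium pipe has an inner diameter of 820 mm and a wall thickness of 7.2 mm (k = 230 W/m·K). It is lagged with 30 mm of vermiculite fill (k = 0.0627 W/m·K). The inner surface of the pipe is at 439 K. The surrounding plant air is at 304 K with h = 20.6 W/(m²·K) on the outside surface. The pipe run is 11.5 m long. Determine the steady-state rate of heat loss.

Q ≈ 8020 W

Treating each annulus and film as a series resistance:
R_aluminium pipe wall = ln(417.2/410)/(2π×230×11.5) = 1.048×10^-6 K/W
R_vermiculite fill = ln(447.2/417.2)/(2π×0.0627×11.5) = 0.01533 K/W
R_outer film = 1/(h_o·2πr_oL) = 1/(20.6×2π×0.4472×11.5) = 0.001502 K/W
R_total = 0.01683 K/W
Q = ΔT/R_total = 135/0.01683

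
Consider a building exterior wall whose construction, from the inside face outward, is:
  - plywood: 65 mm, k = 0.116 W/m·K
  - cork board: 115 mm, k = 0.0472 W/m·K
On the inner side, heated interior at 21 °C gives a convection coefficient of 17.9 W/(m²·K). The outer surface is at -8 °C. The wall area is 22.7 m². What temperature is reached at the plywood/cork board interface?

T ≈ 15.1 °C

Treating each layer as a thermal resistance in series:
R_inner film = 1/(h_i·A) = 1/(17.9×22.7) = 0.002461 K/W
R_plywood = L/(kA) = 0.065/(0.116×22.7) = 0.02468 K/W
R_cork board = L/(kA) = 0.115/(0.0472×22.7) = 0.1073 K/W
R_total = 0.1345 K/W;  Q = ΔT/R_total = 29/0.1345 = 215.6 W
T_interface = T_inner − Q·ΣR(inner→interface) = 21 − 216×0.02715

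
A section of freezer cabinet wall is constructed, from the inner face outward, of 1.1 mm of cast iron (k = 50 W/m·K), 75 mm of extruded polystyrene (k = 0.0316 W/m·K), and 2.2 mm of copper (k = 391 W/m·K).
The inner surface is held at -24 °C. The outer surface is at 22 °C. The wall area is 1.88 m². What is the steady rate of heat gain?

Q ≈ 36.4 W

Using the resistance-network approach (series):
R_cast iron = L/(kA) = 0.0011/(50×1.88) = 1.17×10^-5 K/W
R_extruded polystyrene = L/(kA) = 0.075/(0.0316×1.88) = 1.262 K/W
R_copper = L/(kA) = 0.0022/(391×1.88) = 2.993×10^-6 K/W
R_total = 1.262 K/W
Q = ΔT / R_total = 46 / 1.262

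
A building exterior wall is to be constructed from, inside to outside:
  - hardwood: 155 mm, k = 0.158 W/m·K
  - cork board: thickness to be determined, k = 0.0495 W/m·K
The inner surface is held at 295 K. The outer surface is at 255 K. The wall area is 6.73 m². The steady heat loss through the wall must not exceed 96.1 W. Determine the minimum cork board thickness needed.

Using the resistance-network approach (series):
R_hardwood = L/(kA) = 0.155/(0.158×6.73) = 0.1458 K/W
Sum of the known resistances R_other = 0.1458 K/W
Required total resistance R_tot = ΔT/Q_allow = 40/96.1 = 0.4162 K/W
R_cork board = R_tot − R_other = 0.2705 K/W
L = R·k·A = 0.2705×0.0495×6.73

L ≈ 90.1 mm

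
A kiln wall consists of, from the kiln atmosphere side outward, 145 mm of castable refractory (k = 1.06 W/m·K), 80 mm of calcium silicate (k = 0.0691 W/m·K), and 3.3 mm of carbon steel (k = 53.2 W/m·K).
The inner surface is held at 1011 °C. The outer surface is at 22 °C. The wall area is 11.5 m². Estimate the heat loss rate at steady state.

Treating each layer as a thermal resistance in series:
R_castable refractory = L/(kA) = 0.145/(1.06×11.5) = 0.01189 K/W
R_calcium silicate = L/(kA) = 0.08/(0.0691×11.5) = 0.1007 K/W
R_carbon steel = L/(kA) = 0.0033/(53.2×11.5) = 5.394×10^-6 K/W
R_total = 0.1126 K/W
Q = ΔT / R_total = 989 / 0.1126

Q ≈ 8790 W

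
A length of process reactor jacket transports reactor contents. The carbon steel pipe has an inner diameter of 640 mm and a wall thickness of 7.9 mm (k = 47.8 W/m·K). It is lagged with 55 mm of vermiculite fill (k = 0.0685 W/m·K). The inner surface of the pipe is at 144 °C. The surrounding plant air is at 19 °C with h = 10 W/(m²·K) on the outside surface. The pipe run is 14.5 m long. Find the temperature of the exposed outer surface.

Per-layer cylindrical resistances, series-summed:
R_carbon steel pipe wall = ln(327.9/320)/(2π×47.8×14.5) = 5.6×10^-6 K/W
R_vermiculite fill = ln(382.9/327.9)/(2π×0.0685×14.5) = 0.02485 K/W
R_outer film = 1/(h_o·2πr_oL) = 1/(10×2π×0.3829×14.5) = 0.002867 K/W
R_total = 0.02772 K/W
Q = ΔT/R_total = 125/0.02772
Q = 4510 W
T_interface = T_inner − Q·ΣR(inner→interface) = 144 − 4510×0.02485

T ≈ 31.9 °C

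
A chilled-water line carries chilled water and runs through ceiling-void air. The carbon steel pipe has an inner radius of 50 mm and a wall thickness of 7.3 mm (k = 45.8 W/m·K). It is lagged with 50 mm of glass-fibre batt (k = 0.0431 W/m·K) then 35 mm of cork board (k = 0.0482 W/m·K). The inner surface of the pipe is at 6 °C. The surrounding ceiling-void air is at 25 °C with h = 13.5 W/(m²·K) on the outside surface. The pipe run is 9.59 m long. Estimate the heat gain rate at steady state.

Q ≈ 54.7 W

Cylindrical conduction, so R = ln(r₂/r₁)/(2πkL) per layer, in series:
R_carbon steel pipe wall = ln(57.3/50)/(2π×45.8×9.59) = 4.938×10^-5 K/W
R_glass-fibre batt = ln(107.3/57.3)/(2π×0.0431×9.59) = 0.2416 K/W
R_cork board = ln(142.3/107.3)/(2π×0.0482×9.59) = 0.0972 K/W
R_outer film = 1/(h_o·2πr_oL) = 1/(13.5×2π×0.1423×9.59) = 0.008639 K/W
R_total = 0.3474 K/W
Q = ΔT/R_total = 19/0.3474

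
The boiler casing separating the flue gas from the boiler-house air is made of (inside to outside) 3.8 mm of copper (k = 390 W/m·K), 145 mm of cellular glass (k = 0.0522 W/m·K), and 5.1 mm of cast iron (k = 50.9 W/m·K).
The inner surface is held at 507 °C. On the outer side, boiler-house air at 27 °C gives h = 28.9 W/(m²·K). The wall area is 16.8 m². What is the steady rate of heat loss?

Using the resistance-network approach (series):
R_copper = L/(kA) = 0.0038/(390×16.8) = 5.8×10^-7 K/W
R_cellular glass = L/(kA) = 0.145/(0.0522×16.8) = 0.1653 K/W
R_cast iron = L/(kA) = 0.0051/(50.9×16.8) = 5.964×10^-6 K/W
R_outer film = 1/(h_o·A) = 1/(28.9×16.8) = 0.00206 K/W
R_total = 0.1674 K/W
Q = ΔT / R_total = 480 / 0.1674

Q ≈ 2870 W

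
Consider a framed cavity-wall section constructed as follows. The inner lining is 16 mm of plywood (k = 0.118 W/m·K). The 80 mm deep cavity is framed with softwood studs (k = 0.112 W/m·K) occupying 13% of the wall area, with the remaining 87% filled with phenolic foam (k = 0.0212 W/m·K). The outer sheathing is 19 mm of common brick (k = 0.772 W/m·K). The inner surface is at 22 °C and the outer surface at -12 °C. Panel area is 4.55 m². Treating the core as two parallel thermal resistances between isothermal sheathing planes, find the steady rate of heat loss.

Sheathing layers in series; stud and cavity paths in parallel between them.
R_inner = 0.016/(0.118×4.55) = 0.0298 K/W
R_stud  = 0.08/(0.112×0.13×4.55) = 1.208 K/W
R_cav   = 0.08/(0.0212×0.87×4.55) = 0.9533 K/W
1/R_core = 1/R_stud + 1/R_cav → R_core = 0.5327 K/W
R_outer = 0.019/(0.772×4.55) = 0.005409 K/W
R_total = 0.5679 K/W
Q = ΔT/R_total = 34/0.5679

Q ≈ 59.9 W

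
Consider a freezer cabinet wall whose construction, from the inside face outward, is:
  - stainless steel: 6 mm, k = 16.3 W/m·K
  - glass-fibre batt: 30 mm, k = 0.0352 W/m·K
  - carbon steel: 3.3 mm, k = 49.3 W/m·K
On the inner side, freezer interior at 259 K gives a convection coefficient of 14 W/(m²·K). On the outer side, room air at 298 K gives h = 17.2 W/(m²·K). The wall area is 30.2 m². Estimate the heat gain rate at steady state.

Q ≈ 1200 W

Treating each layer as a thermal resistance in series:
R_inner film = 1/(h_i·A) = 1/(14×30.2) = 0.002365 K/W
R_stainless steel = L/(kA) = 0.006/(16.3×30.2) = 1.219×10^-5 K/W
R_glass-fibre batt = L/(kA) = 0.03/(0.0352×30.2) = 0.02822 K/W
R_carbon steel = L/(kA) = 0.0033/(49.3×30.2) = 2.216×10^-6 K/W
R_outer film = 1/(h_o·A) = 1/(17.2×30.2) = 0.001925 K/W
R_total = 0.03253 K/W
Q = ΔT / R_total = 39 / 0.03253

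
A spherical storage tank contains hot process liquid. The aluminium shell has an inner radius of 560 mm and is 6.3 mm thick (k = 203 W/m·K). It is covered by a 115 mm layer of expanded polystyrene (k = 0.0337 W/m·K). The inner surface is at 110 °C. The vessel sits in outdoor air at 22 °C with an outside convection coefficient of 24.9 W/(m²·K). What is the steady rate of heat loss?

Q ≈ 124 W

Spherical conduction: R = (1/r_in − 1/r_out)/(4πk) per layer; series-sum.
R_aluminium shell = (1/0.56 − 1/0.5663)/(4π×203) = 7.788×10^-6 K/W
R_expanded polystyrene = (1/0.5663 − 1/0.6813)/(4π×0.0337) = 0.7038 K/W
R_outer film = 1/(h·4πr_o²) = 1/(24.9×4π×0.6813²) = 0.006885 K/W
R_total = 0.7107 K/W
Q = ΔT/R_total = 88/0.7107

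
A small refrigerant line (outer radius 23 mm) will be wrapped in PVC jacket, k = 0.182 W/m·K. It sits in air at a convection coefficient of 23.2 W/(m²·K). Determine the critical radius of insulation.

r_cr ≈ 7.84 mm

For a cylinder r_cr = k/h = 0.182/23.2
r_cr = 7.84 mm; since the bare radius (23 mm) is above r_cr, any added insulation will reduce heat loss.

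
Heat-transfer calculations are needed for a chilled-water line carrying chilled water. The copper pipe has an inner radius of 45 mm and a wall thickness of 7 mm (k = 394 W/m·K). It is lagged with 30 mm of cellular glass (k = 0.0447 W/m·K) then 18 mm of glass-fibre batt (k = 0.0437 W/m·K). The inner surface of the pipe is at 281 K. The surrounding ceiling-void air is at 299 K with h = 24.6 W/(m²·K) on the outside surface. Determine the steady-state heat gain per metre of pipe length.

Cylindrical conduction, so R = ln(r₂/r₁)/(2πkL) per layer, in series:
R_copper pipe wall = ln(52/45)/(2π×394×1) = 5.84×10^-5 K/W
R_cellular glass = ln(82/52)/(2π×0.0447×1) = 1.622 K/W
R_glass-fibre batt = ln(100/82)/(2π×0.0437×1) = 0.7228 K/W
R_outer film = 1/(h_o·2πr_oL) = 1/(24.6×2π×0.1×1) = 0.0647 K/W
R_total = 2.409 K/W
Q = ΔT/R_total = 18/2.409

q′ ≈ 7.47 W/m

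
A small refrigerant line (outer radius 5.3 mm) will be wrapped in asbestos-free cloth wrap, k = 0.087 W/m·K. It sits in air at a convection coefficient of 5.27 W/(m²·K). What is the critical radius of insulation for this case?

For a cylinder r_cr = k/h = 0.087/5.27
r_cr = 16.5 mm; since the bare radius (5.3 mm) is below r_cr, adding a thin layer of insulation will *increase* heat loss.

r_cr ≈ 16.5 mm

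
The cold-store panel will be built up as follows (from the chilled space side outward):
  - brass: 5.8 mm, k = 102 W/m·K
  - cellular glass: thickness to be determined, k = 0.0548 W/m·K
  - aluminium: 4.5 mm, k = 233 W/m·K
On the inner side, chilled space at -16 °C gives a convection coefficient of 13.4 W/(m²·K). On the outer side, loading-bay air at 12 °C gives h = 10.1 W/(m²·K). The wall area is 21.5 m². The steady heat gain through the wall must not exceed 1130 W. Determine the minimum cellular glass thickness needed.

Series thermal resistances:
R_inner film = 1/(h_i·A) = 1/(13.4×21.5) = 0.003471 K/W
R_brass = L/(kA) = 0.0058/(102×21.5) = 2.645×10^-6 K/W
R_aluminium = L/(kA) = 0.0045/(233×21.5) = 8.983×10^-7 K/W
R_outer film = 1/(h_o·A) = 1/(10.1×21.5) = 0.004605 K/W
Sum of the known resistances R_other = 0.00808 K/W
Required total resistance R_tot = ΔT/Q_allow = 28/1130 = 0.02478 K/W
R_cellular glass = R_tot − R_other = 0.0167 K/W
L = R·k·A = 0.0167×0.0548×21.5

L ≈ 19.7 mm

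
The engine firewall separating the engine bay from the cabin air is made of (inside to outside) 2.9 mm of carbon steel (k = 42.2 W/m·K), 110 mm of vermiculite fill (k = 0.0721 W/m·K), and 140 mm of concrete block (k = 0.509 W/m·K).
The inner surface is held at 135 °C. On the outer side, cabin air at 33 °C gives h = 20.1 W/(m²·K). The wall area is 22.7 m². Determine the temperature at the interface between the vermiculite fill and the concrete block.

T ≈ 50.9 °C

Using the resistance-network approach (series):
R_carbon steel = L/(kA) = 0.0029/(42.2×22.7) = 3.027×10^-6 K/W
R_vermiculite fill = L/(kA) = 0.11/(0.0721×22.7) = 0.06721 K/W
R_concrete block = L/(kA) = 0.14/(0.509×22.7) = 0.01212 K/W
R_outer film = 1/(h_o·A) = 1/(20.1×22.7) = 0.002192 K/W
R_total = 0.08152 K/W;  Q = ΔT/R_total = 102/0.08152 = 1251 W
T_interface = T_inner − Q·ΣR(inner→interface) = 135 − 1250×0.06721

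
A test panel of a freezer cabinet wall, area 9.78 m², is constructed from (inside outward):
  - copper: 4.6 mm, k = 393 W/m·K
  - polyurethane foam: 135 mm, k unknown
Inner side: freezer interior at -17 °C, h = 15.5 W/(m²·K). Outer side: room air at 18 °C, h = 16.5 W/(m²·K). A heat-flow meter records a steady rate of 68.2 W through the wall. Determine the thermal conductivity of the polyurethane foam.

Treating each layer as a thermal resistance in series:
R_inner film = 1/(h_i·A) = 1/(15.5×9.78) = 0.006597 K/W
R_copper = L/(kA) = 0.0046/(393×9.78) = 1.197×10^-6 K/W
R_outer film = 1/(h_o·A) = 1/(16.5×9.78) = 0.006197 K/W
Sum of known resistances R_other = 0.01279 K/W
Total R = ΔT/Q = 35/68.2 = 0.5132 K/W
R_polyurethane foam = R_total − R_other = 0.5004 K/W
k = L/(R·A) = 0.135/(0.5004×9.78)

k ≈ 0.0276 W/(m·K)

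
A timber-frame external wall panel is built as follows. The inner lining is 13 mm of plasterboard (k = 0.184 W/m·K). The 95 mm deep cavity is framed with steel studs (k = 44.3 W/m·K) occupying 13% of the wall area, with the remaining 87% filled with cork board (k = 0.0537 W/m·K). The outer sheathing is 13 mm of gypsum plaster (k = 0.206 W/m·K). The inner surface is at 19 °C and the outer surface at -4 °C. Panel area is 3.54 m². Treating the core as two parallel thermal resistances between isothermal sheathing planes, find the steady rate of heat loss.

Q ≈ 542 W

Sheathing layers in series; stud and cavity paths in parallel between them.
R_inner = 0.013/(0.184×3.54) = 0.01996 K/W
R_stud  = 0.095/(44.3×0.13×3.54) = 0.00466 K/W
R_cav   = 0.095/(0.0537×0.87×3.54) = 0.5744 K/W
1/R_core = 1/R_stud + 1/R_cav → R_core = 0.004622 K/W
R_outer = 0.013/(0.206×3.54) = 0.01783 K/W
R_total = 0.04241 K/W
Q = ΔT/R_total = 23/0.04241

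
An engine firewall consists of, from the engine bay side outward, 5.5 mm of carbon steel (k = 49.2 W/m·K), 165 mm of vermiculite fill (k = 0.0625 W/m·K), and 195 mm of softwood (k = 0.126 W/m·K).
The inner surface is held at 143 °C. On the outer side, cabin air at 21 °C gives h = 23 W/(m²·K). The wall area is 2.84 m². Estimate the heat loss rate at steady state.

Q ≈ 81.9 W

Series thermal resistances:
R_carbon steel = L/(kA) = 0.0055/(49.2×2.84) = 3.936×10^-5 K/W
R_vermiculite fill = L/(kA) = 0.165/(0.0625×2.84) = 0.9296 K/W
R_softwood = L/(kA) = 0.195/(0.126×2.84) = 0.5449 K/W
R_outer film = 1/(h_o·A) = 1/(23×2.84) = 0.01531 K/W
R_total = 1.49 K/W
Q = ΔT / R_total = 122 / 1.49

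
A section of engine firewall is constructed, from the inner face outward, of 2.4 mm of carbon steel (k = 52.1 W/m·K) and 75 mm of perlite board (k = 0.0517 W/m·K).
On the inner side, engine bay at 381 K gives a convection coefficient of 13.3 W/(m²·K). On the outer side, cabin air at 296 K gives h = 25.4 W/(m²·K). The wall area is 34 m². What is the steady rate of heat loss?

Q ≈ 1850 W

Model the wall as resistances in series:
R_inner film = 1/(h_i·A) = 1/(13.3×34) = 0.002211 K/W
R_carbon steel = L/(kA) = 0.0024/(52.1×34) = 1.355×10^-6 K/W
R_perlite board = L/(kA) = 0.075/(0.0517×34) = 0.04267 K/W
R_outer film = 1/(h_o·A) = 1/(25.4×34) = 0.001158 K/W
R_total = 0.04604 K/W
Q = ΔT / R_total = 85 / 0.04604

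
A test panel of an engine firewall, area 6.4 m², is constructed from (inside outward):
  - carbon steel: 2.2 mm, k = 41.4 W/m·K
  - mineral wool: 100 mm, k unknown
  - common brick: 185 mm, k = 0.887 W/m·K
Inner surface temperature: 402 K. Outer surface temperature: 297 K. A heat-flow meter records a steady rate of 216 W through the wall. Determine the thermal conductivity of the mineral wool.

k ≈ 0.0345 W/(m·K)

Model the wall as resistances in series:
R_carbon steel = L/(kA) = 0.0022/(41.4×6.4) = 8.303×10^-6 K/W
R_common brick = L/(kA) = 0.185/(0.887×6.4) = 0.03259 K/W
Sum of known resistances R_other = 0.0326 K/W
Total R = ΔT/Q = 105/216 = 0.4861 K/W
R_mineral wool = R_total − R_other = 0.4535 K/W
k = L/(R·A) = 0.1/(0.4535×6.4)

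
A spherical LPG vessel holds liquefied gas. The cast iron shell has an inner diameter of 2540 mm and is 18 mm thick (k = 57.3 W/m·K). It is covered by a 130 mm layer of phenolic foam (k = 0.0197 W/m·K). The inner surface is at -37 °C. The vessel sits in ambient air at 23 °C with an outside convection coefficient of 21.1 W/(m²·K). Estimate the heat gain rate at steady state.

Spherical conduction: R = (1/r_in − 1/r_out)/(4πk) per layer; series-sum.
R_cast iron shell = (1/1.27 − 1/1.288)/(4π×57.3) = 1.528×10^-5 K/W
R_phenolic foam = (1/1.288 − 1/1.418)/(4π×0.0197) = 0.2875 K/W
R_outer film = 1/(h·4πr_o²) = 1/(21.1×4π×1.418²) = 0.001876 K/W
R_total = 0.2894 K/W
Q = ΔT/R_total = 60/0.2894

Q ≈ 207 W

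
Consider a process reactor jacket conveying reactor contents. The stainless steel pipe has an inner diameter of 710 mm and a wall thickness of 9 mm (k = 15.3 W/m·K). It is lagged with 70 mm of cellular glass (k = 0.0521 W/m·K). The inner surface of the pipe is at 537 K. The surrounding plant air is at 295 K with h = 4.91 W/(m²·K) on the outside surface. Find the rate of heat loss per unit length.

Cylindrical conduction, so R = ln(r₂/r₁)/(2πkL) per layer, in series:
R_stainless steel pipe wall = ln(364/355)/(2π×15.3×1) = 2.604×10^-4 K/W
R_cellular glass = ln(434/364)/(2π×0.0521×1) = 0.5373 K/W
R_outer film = 1/(h_o·2πr_oL) = 1/(4.91×2π×0.434×1) = 0.07469 K/W
R_total = 0.6123 K/W
Q = ΔT/R_total = 242/0.6123

q′ ≈ 395 W/m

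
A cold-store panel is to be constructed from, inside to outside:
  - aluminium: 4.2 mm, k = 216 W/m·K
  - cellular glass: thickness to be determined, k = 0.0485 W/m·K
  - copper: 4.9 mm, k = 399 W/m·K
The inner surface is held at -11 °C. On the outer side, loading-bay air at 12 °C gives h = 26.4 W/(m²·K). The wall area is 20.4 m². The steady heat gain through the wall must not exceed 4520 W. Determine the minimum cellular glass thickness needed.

L ≈ 3.2 mm

Series thermal resistances:
R_aluminium = L/(kA) = 0.0042/(216×20.4) = 9.532×10^-7 K/W
R_copper = L/(kA) = 0.0049/(399×20.4) = 6.02×10^-7 K/W
R_outer film = 1/(h_o·A) = 1/(26.4×20.4) = 0.001857 K/W
Sum of the known resistances R_other = 0.001858 K/W
Required total resistance R_tot = ΔT/Q_allow = 23/4520 = 0.005088 K/W
R_cellular glass = R_tot − R_other = 0.00323 K/W
L = R·k·A = 0.00323×0.0485×20.4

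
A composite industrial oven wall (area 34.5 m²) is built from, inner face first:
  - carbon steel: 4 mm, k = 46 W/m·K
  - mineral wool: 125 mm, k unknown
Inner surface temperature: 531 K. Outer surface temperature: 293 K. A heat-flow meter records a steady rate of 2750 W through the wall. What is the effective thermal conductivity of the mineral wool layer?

Treating each layer as a thermal resistance in series:
R_carbon steel = L/(kA) = 0.004/(46×34.5) = 2.52×10^-6 K/W
Sum of known resistances R_other = 2.52×10^-6 K/W
Total R = ΔT/Q = 238/2750 = 0.08655 K/W
R_mineral wool = R_total − R_other = 0.08654 K/W
k = L/(R·A) = 0.125/(0.08654×34.5)

k ≈ 0.0419 W/(m·K)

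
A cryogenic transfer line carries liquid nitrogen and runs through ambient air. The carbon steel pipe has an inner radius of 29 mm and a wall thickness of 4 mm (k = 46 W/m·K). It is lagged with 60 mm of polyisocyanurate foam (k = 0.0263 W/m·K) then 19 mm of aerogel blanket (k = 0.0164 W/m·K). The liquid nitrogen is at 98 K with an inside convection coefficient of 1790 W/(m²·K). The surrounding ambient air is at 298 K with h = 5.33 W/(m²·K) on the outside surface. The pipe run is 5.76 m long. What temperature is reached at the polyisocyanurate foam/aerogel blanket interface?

T ≈ 248 K

Treating each annulus and film as a series resistance:
R_inner film = 1/(h_i·2πr₁L) = 1/(1790×2π×0.029×5.76) = 5.323×10^-4 K/W
R_carbon steel pipe wall = ln(33/29)/(2π×46×5.76) = 7.761×10^-5 K/W
R_polyisocyanurate foam = ln(93/33)/(2π×0.0263×5.76) = 1.089 K/W
R_aerogel blanket = ln(112/93)/(2π×0.0164×5.76) = 0.3132 K/W
R_outer film = 1/(h_o·2πr_oL) = 1/(5.33×2π×0.112×5.76) = 0.04629 K/W
R_total = 1.449 K/W
Q = ΔT/R_total = 200/1.449
Q = 138 W
T_interface = T_inner + Q·ΣR(inner→interface) = 98 + 138×1.089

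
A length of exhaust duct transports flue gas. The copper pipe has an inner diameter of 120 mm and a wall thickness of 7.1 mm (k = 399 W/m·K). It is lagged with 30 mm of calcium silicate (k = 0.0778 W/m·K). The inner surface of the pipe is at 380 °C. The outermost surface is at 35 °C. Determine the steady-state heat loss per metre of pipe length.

Per-layer cylindrical resistances, series-summed:
R_copper pipe wall = ln(67.1/60)/(2π×399×1) = 4.461×10^-5 K/W
R_calcium silicate = ln(97.1/67.1)/(2π×0.0778×1) = 0.756 K/W
R_total = 0.756 K/W
Q = ΔT/R_total = 345/0.756

q′ ≈ 456 W/m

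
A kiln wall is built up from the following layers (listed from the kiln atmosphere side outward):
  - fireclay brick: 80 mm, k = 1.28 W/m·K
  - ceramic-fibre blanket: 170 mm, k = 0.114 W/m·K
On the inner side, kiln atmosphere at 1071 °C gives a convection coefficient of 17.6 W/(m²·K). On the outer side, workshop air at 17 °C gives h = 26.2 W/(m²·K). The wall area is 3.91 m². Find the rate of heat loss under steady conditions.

Q ≈ 2500 W

Thermal resistances in series:
R_inner film = 1/(h_i·A) = 1/(17.6×3.91) = 0.01453 K/W
R_fireclay brick = L/(kA) = 0.08/(1.28×3.91) = 0.01598 K/W
R_ceramic-fibre blanket = L/(kA) = 0.17/(0.114×3.91) = 0.3814 K/W
R_outer film = 1/(h_o·A) = 1/(26.2×3.91) = 0.009762 K/W
R_total = 0.4217 K/W
Q = ΔT / R_total = 1054 / 0.4217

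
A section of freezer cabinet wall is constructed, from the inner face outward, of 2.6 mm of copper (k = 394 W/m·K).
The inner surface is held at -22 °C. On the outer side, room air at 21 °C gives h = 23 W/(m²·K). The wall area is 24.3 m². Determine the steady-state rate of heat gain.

Q ≈ 24000 W

Using the resistance-network approach (series):
R_copper = L/(kA) = 0.0026/(394×24.3) = 2.716×10^-7 K/W
R_outer film = 1/(h_o·A) = 1/(23×24.3) = 0.001789 K/W
R_total = 0.00179 K/W
Q = ΔT / R_total = 43 / 0.00179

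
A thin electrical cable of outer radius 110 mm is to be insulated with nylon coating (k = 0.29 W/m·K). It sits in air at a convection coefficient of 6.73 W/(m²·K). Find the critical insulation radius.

r_cr ≈ 43.1 mm

For a cylinder r_cr = k/h = 0.29/6.73
r_cr = 43.1 mm; since the bare radius (110 mm) is above r_cr, any added insulation will reduce heat loss.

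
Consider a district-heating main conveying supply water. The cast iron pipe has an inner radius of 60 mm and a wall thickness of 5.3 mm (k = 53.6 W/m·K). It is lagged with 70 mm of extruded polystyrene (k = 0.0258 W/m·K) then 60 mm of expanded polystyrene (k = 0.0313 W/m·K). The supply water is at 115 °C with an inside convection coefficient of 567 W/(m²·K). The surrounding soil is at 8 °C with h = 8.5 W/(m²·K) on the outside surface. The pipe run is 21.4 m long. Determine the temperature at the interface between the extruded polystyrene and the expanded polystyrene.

T ≈ 40.5 °C

Cylindrical conduction, so R = ln(r₂/r₁)/(2πkL) per layer, in series:
R_inner film = 1/(h_i·2πr₁L) = 1/(567×2π×0.06×21.4) = 2.186×10^-4 K/W
R_cast iron pipe wall = ln(65.3/60)/(2π×53.6×21.4) = 1.175×10^-5 K/W
R_extruded polystyrene = ln(135.3/65.3)/(2π×0.0258×21.4) = 0.21 K/W
R_expanded polystyrene = ln(195.3/135.3)/(2π×0.0313×21.4) = 0.08721 K/W
R_outer film = 1/(h_o·2πr_oL) = 1/(8.5×2π×0.1953×21.4) = 0.00448 K/W
R_total = 0.3019 K/W
Q = ΔT/R_total = 107/0.3019
Q = 354 W
T_interface = T_inner − Q·ΣR(inner→interface) = 115 − 354×0.2102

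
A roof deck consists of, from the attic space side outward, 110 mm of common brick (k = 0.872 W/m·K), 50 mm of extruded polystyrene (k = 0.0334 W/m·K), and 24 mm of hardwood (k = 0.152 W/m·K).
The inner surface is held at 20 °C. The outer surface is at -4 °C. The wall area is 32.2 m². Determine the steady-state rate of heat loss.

Series thermal resistances:
R_common brick = L/(kA) = 0.11/(0.872×32.2) = 0.003918 K/W
R_extruded polystyrene = L/(kA) = 0.05/(0.0334×32.2) = 0.04649 K/W
R_hardwood = L/(kA) = 0.024/(0.152×32.2) = 0.004904 K/W
R_total = 0.05531 K/W
Q = ΔT / R_total = 24 / 0.05531

Q ≈ 434 W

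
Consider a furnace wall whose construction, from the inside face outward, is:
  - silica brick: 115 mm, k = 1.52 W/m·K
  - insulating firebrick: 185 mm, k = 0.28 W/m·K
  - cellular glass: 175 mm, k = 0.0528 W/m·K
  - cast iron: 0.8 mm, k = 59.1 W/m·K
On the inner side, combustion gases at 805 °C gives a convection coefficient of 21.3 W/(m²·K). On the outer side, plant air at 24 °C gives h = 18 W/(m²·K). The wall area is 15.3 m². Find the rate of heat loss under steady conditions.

Q ≈ 2880 W

Using the resistance-network approach (series):
R_inner film = 1/(h_i·A) = 1/(21.3×15.3) = 0.003069 K/W
R_silica brick = L/(kA) = 0.115/(1.52×15.3) = 0.004945 K/W
R_insulating firebrick = L/(kA) = 0.185/(0.28×15.3) = 0.04318 K/W
R_cellular glass = L/(kA) = 0.175/(0.0528×15.3) = 0.2166 K/W
R_cast iron = L/(kA) = 0.0008/(59.1×15.3) = 8.847×10^-7 K/W
R_outer film = 1/(h_o·A) = 1/(18×15.3) = 0.003631 K/W
R_total = 0.2715 K/W
Q = ΔT / R_total = 781 / 0.2715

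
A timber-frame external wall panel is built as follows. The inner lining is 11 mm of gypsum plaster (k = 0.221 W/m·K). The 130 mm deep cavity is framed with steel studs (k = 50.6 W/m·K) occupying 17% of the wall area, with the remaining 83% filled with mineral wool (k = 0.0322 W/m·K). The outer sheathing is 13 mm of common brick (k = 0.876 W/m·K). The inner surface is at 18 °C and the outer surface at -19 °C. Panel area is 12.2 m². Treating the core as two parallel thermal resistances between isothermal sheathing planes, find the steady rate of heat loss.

Sheathing layers in series; stud and cavity paths in parallel between them.
R_inner = 0.011/(0.221×12.2) = 0.00408 K/W
R_stud  = 0.13/(50.6×0.17×12.2) = 0.001239 K/W
R_cav   = 0.13/(0.0322×0.83×12.2) = 0.3987 K/W
1/R_core = 1/R_stud + 1/R_cav → R_core = 0.001235 K/W
R_outer = 0.013/(0.876×12.2) = 0.001216 K/W
R_total = 0.006531 K/W
Q = ΔT/R_total = 37/0.006531

Q ≈ 5670 W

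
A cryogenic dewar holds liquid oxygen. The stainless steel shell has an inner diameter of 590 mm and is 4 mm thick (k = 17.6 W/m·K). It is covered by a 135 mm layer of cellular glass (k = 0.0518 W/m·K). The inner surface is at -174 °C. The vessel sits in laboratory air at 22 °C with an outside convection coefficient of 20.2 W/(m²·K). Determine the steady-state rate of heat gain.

Spherical conduction: R = (1/r_in − 1/r_out)/(4πk) per layer; series-sum.
R_stainless steel shell = (1/0.295 − 1/0.299)/(4π×17.6) = 2.05×10^-4 K/W
R_cellular glass = (1/0.299 − 1/0.434)/(4π×0.0518) = 1.598 K/W
R_outer film = 1/(h·4πr_o²) = 1/(20.2×4π×0.434²) = 0.02092 K/W
R_total = 1.619 K/W
Q = ΔT/R_total = 196/1.619

Q ≈ 121 W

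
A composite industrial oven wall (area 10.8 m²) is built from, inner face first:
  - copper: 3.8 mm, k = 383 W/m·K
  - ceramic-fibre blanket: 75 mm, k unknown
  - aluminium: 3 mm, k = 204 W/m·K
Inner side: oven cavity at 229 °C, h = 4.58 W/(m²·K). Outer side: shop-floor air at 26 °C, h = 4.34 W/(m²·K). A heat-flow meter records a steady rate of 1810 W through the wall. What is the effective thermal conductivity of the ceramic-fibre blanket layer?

Treating each layer as a thermal resistance in series:
R_inner film = 1/(h_i·A) = 1/(4.58×10.8) = 0.02022 K/W
R_copper = L/(kA) = 0.0038/(383×10.8) = 9.187×10^-7 K/W
R_aluminium = L/(kA) = 0.003/(204×10.8) = 1.362×10^-6 K/W
R_outer film = 1/(h_o·A) = 1/(4.34×10.8) = 0.02133 K/W
Sum of known resistances R_other = 0.04155 K/W
Total R = ΔT/Q = 203/1810 = 0.1122 K/W
R_ceramic-fibre blanket = R_total − R_other = 0.0706 K/W
k = L/(R·A) = 0.075/(0.0706×10.8)

k ≈ 0.0984 W/(m·K)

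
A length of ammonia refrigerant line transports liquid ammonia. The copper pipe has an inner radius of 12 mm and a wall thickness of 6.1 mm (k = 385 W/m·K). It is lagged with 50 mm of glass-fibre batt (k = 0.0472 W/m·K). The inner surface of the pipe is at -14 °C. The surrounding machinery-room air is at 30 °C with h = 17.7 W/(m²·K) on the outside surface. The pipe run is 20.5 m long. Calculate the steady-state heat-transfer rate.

Q ≈ 196 W

Radial resistances (cylindrical: R_cond = ln(r_o/r_i)/(2πkL), R_conv = 1/(h·2πrL)):
R_copper pipe wall = ln(18.1/12)/(2π×385×20.5) = 8.288×10^-6 K/W
R_glass-fibre batt = ln(68.1/18.1)/(2π×0.0472×20.5) = 0.218 K/W
R_outer film = 1/(h_o·2πr_oL) = 1/(17.7×2π×0.0681×20.5) = 0.006441 K/W
R_total = 0.2244 K/W
Q = ΔT/R_total = 44/0.2244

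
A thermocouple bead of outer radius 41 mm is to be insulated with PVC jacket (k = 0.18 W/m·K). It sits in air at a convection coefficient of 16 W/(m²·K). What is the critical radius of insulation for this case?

r_cr ≈ 22.5 mm

For a sphere r_cr = 2k/h = 2×0.18/16
r_cr = 22.5 mm; since the bare radius (41 mm) is above r_cr, any added insulation will reduce heat loss.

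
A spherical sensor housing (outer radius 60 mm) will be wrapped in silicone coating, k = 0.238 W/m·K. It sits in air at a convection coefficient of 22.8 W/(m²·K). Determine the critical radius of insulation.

For a sphere r_cr = 2k/h = 2×0.238/22.8
r_cr = 20.9 mm; since the bare radius (60 mm) is above r_cr, any added insulation will reduce heat loss.

r_cr ≈ 20.9 mm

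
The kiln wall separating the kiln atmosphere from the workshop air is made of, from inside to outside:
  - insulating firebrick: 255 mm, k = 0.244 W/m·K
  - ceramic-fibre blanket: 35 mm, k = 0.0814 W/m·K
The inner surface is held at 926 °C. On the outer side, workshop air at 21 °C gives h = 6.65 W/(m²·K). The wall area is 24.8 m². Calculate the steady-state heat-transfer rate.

Q ≈ 13800 W

Thermal resistances in series:
R_insulating firebrick = L/(kA) = 0.255/(0.244×24.8) = 0.04214 K/W
R_ceramic-fibre blanket = L/(kA) = 0.035/(0.0814×24.8) = 0.01734 K/W
R_outer film = 1/(h_o·A) = 1/(6.65×24.8) = 0.006064 K/W
R_total = 0.06554 K/W
Q = ΔT / R_total = 905 / 0.06554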